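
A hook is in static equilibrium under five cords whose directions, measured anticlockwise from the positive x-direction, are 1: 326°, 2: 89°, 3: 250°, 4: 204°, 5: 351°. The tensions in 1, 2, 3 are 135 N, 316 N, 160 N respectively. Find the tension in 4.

Resolve: ΣF_x = 135 cos 326° + 316 cos 89° + 160 cos 250° + T_4 cos 204° + T_5 cos 351° = 0.
        ΣF_y = 135 sin 326° + 316 sin 89° + 160 sin 250° + T_4 sin 204° + T_5 sin 351° = 0.
The known terms sum to (62.71, 90.11) N, so -0.9135 T_4 + 0.9877 T_5 = -62.71 and -0.4067 T_4 − 0.1564 T_5 = -90.11.
Solving simultaneously: T_4 = 181.4 N, T_5 = 104.3 N.

T_4 ≈ 181 N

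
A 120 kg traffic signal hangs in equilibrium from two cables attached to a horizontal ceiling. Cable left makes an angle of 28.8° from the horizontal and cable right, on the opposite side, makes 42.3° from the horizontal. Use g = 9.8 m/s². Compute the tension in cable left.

Weight W = 120 × 9.8 = 1176 N acts straight down.
Horizontal: T_left cos 28.8° = T_right cos 42.3°  →  T_right = 1.185 T_left.
Vertical: T_left sin 28.8° + T_right sin 42.3° = 1176.
Substituting the horizontal relation into the vertical equation gives 1.279 T_left = 1176, so T_left = 919.4 N.

T_left ≈ 919 N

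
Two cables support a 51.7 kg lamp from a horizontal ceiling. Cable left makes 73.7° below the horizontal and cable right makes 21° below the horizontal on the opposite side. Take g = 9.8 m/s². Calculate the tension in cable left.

Weight W = 51.7 × 9.8 = 506.7 N acts straight down.
Horizontal: T_left cos 73.7° = T_right cos 21°  →  T_right = 0.3006 T_left.
Vertical: T_left sin 73.7° + T_right sin 21° = 506.7.
Substituting the horizontal relation into the vertical equation gives 1.068 T_left = 506.7, so T_left = 474.6 N.

T_left ≈ 475 N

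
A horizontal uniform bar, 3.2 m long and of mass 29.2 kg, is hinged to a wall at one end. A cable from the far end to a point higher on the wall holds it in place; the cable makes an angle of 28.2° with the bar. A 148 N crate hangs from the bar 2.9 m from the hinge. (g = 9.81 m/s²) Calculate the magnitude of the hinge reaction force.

|H| ≈ 541 N

Take torques about the hinge: T sin 28.2° · 3.2 = 29.2×9.81×1.6 + 148×2.9 = 887.52 N·m.
So T = 887.52 / (0.4726 × 3.2) = 586.92 N.
ΣF_x = 0: H_x = T cos 28.2° = 517.26 N.
ΣF_y = 0: H_y = (29.2×9.81 + 148) − T sin 28.2° = 434.45 − 277.35 = 157.1 N.
|H| = √(H_x² + H_y²) = √((517.26)² + (157.1)²) = 540.59 N.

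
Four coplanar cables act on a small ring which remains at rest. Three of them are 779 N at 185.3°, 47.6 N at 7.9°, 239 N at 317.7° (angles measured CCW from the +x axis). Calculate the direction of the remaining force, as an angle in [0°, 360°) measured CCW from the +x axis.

Sum the known components: ΣF_x = -551.7 N, ΣF_y = -226.3 N.
For equilibrium the remaining force must supply (−ΣF_x, −ΣF_y) = (551.7, 226.3) N.
Magnitude = √((551.7)² + (226.3)²) = 596.3 N; direction = atan2(226.3, 551.7) = 22.3°.

θ ≈ 22.3°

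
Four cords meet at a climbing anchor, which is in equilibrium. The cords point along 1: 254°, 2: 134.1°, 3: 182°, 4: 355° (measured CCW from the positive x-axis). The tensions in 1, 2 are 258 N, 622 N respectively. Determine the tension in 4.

T_4 ≈ 1770 N

Resolve: ΣF_x = 258 cos 254° + 622 cos 134.1° + T_3 cos 182° + T_4 cos 355° = 0.
        ΣF_y = 258 sin 254° + 622 sin 134.1° + T_3 sin 182° + T_4 sin 355° = 0.
The known terms sum to (-504, 198.7) N, so -0.9994 T_3 + 0.9962 T_4 = 504 and -0.0349 T_3 − 0.0872 T_4 = -198.7.
Solving simultaneously: T_3 = 1264 N, T_4 = 1774 N.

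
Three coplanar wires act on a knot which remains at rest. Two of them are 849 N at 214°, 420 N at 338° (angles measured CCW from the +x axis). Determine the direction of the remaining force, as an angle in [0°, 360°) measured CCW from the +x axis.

θ ≈ 63.6°

Sum the known components: ΣF_x = -314.4 N, ΣF_y = -632.1 N.
For equilibrium the remaining force must supply (−ΣF_x, −ΣF_y) = (314.4, 632.1) N.
Magnitude = √((314.4)² + (632.1)²) = 706 N; direction = atan2(632.1, 314.4) = 63.6°.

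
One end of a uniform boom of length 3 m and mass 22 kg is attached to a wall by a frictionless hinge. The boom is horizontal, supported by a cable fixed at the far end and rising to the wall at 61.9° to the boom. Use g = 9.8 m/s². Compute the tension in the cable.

Take torques about the hinge: T sin 61.9° · 3 = 22×9.8×1.5 = 323.4 N·m.
So T = 323.4 / (0.8821 × 3) = 122.2 N.

T ≈ 122 N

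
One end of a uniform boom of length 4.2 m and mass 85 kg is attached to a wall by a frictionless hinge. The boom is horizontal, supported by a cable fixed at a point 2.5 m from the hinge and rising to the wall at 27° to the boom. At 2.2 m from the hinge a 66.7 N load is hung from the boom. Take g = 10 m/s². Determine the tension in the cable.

Take torques about the hinge: T sin 27° · 2.5 = 85×10×2.1 + 66.7×2.2 = 1931.7 N·m.
So T = 1931.7 / (0.4540 × 2.5) = 1702 N.

T ≈ 1700 N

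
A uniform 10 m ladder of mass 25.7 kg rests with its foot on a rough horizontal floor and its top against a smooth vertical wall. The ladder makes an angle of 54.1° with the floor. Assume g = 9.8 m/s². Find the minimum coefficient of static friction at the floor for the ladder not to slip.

ΣF_y = 0: N_floor = 25.7×9.8 = 251.86 N.
Torques about the foot: N_wall · 10 sin 54.1° = 25.7×9.8×5 cos 54.1° → N_wall = 91.158 N.
ΣF_x = 0: f_floor = N_wall = 91.158 N.
μ_min = f_floor / N_floor = 91.158 / 251.86 = 0.3619.

μ_min ≈ 0.362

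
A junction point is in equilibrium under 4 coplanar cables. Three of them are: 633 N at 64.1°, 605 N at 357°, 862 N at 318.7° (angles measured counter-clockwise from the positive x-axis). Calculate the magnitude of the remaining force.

F ≈ 1530 N

Sum the known components: ΣF_x = 1528 N, ΣF_y = -31.16 N.
For equilibrium the remaining force must supply (−ΣF_x, −ΣF_y) = (-1528, 31.16) N.
Magnitude = √((-1528)² + (31.16)²) = 1529 N; direction = atan2(31.16, -1528) = 178.8°.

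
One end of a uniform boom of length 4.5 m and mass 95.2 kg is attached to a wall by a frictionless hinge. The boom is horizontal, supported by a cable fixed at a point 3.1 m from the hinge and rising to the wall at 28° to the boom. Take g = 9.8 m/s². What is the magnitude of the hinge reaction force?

|H| ≈ 1300 N

Take torques about the hinge: T sin 28° · 3.1 = 95.2×9.8×2.25 = 2099.2 N·m.
So T = 2099.2 / (0.4695 × 3.1) = 1442.4 N.
ΣF_x = 0: H_x = T cos 28° = 1273.5 N.
ΣF_y = 0: H_y = (95.2×9.8) − T sin 28° = 932.96 − 677.15 = 255.81 N.
|H| = √(H_x² + H_y²) = √((1273.5)² + (255.81)²) = 1299 N.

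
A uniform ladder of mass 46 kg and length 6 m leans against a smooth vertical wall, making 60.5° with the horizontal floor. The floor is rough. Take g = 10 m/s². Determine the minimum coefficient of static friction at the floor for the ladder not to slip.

μ_min ≈ 0.283

ΣF_y = 0: N_floor = 46×10 = 460 N.
Torques about the foot: N_wall · 6 sin 60.5° = 46×10×3 cos 60.5° → N_wall = 130.13 N.
ΣF_x = 0: f_floor = N_wall = 130.13 N.
μ_min = f_floor / N_floor = 130.13 / 460 = 0.2829.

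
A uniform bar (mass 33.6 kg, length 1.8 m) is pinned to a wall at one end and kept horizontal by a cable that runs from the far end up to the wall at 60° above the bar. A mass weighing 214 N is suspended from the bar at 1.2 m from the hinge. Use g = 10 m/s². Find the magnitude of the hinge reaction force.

Take torques about the hinge: T sin 60° · 1.8 = 33.6×10×0.9 + 214×1.2 = 559.2 N·m.
So T = 559.2 / (0.8660 × 1.8) = 358.73 N.
ΣF_x = 0: H_x = T cos 60° = 179.36 N.
ΣF_y = 0: H_y = (33.6×10 + 214) − T sin 60° = 550 − 310.67 = 239.33 N.
|H| = √(H_x² + H_y²) = √((179.36)² + (239.33)²) = 299.08 N.

|H| ≈ 299 N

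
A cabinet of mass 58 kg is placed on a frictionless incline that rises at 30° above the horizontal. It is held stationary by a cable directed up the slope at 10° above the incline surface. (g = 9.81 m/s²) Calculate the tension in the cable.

Take axes along and perpendicular to the incline. Weight components: W sin 30° = 284.5 N down-slope, W cos 30° = 492.8 N into the surface.
Along incline: T cos 10° = W sin 30° → T = 288.9 N.
Perpendicular: N = W cos 30° − T sin 10° = 442.6 N.

T ≈ 289 N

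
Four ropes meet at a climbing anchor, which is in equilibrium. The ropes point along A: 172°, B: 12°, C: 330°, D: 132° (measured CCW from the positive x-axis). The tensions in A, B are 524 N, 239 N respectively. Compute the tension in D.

T_D ≈ 118 N

Resolve: ΣF_x = 524 cos 172° + 239 cos 12° + T_C cos 330° + T_D cos 132° = 0.
        ΣF_y = 524 sin 172° + 239 sin 12° + T_C sin 330° + T_D sin 132° = 0.
The known terms sum to (-285.1, 122.6) N, so 0.8660 T_C − 0.6691 T_D = 285.1 and -0.5000 T_C + 0.7431 T_D = -122.6.
Solving simultaneously: T_C = 420.2 N, T_D = 117.7 N.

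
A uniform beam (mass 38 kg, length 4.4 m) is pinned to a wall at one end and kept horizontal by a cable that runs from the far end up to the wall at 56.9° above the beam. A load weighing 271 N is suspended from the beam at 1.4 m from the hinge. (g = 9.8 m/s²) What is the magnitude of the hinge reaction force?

|H| ≈ 411 N

Take torques about the hinge: T sin 56.9° · 4.4 = 38×9.8×2.2 + 271×1.4 = 1198.7 N·m.
So T = 1198.7 / (0.8377 × 4.4) = 325.2 N.
ΣF_x = 0: H_x = T cos 56.9° = 177.59 N.
ΣF_y = 0: H_y = (38×9.8 + 271) − T sin 56.9° = 643.4 − 272.43 = 370.97 N.
|H| = √(H_x² + H_y²) = √((177.59)² + (370.97)²) = 411.29 N.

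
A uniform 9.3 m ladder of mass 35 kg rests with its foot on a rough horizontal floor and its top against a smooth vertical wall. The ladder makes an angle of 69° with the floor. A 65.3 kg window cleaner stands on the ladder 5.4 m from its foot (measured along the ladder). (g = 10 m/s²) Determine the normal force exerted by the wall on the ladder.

N_wall ≈ 213 N

Torques about the foot: N_wall · 9.3 sin 69° = 35×10×4.65 cos 69° + 65.3×10×5.4 cos 69° → N_wall = 212.72 N.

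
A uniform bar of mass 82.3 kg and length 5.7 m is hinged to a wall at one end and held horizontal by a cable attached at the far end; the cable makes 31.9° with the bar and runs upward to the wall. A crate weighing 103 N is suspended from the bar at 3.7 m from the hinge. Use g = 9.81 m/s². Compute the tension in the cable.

T ≈ 890 N

Take torques about the hinge: T sin 31.9° · 5.7 = 82.3×9.81×2.85 + 103×3.7 = 2682.1 N·m.
So T = 2682.1 / (0.5284 × 5.7) = 890.44 N.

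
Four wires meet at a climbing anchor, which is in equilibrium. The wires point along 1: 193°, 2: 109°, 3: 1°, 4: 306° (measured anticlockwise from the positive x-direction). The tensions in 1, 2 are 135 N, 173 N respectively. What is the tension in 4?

T_4 ≈ 167 N

Resolve: ΣF_x = 135 cos 193° + 173 cos 109° + T_3 cos 1° + T_4 cos 306° = 0.
        ΣF_y = 135 sin 193° + 173 sin 109° + T_3 sin 1° + T_4 sin 306° = 0.
The known terms sum to (-187.9, 133.2) N, so 0.9998 T_3 + 0.5878 T_4 = 187.9 and 0.0175 T_3 − 0.8090 T_4 = -133.2.
Solving simultaneously: T_3 = 89.96 N, T_4 = 166.6 N.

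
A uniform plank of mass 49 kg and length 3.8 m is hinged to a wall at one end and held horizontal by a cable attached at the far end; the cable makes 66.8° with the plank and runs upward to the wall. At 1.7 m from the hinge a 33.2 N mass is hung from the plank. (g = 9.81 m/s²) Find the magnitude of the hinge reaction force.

Take torques about the hinge: T sin 66.8° · 3.8 = 49×9.81×1.9 + 33.2×1.7 = 969.75 N·m.
So T = 969.75 / (0.9191 × 3.8) = 277.65 N.
ΣF_x = 0: H_x = T cos 66.8° = 109.38 N.
ΣF_y = 0: H_y = (49×9.81 + 33.2) − T sin 66.8° = 513.89 − 255.2 = 258.69 N.
|H| = √(H_x² + H_y²) = √((109.38)² + (258.69)²) = 280.87 N.

|H| ≈ 281 N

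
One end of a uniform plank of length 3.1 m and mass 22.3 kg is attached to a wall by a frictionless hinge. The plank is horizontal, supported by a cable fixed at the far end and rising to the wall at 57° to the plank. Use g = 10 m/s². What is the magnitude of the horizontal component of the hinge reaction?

H_x ≈ 72.4 N

Take torques about the hinge: T sin 57° · 3.1 = 22.3×10×1.55 = 345.65 N·m.
So T = 345.65 / (0.8387 × 3.1) = 132.95 N.
ΣF_x = 0: H_x = T cos 57° = 72.409 N.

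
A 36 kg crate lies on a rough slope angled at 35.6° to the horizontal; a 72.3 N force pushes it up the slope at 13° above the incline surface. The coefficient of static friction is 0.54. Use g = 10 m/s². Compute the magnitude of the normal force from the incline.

Axes along / perpendicular to the incline. W sin 35.6° = 209.6 N down-slope; W cos 35.6° = 292.7 N into the surface.
Perpendicular: N = W cos 35.6° − P sin 13° = 292.7 − 16.26 = 276.5 N.
Along incline: P cos 13° + f = W sin 35.6° (friction acts up-slope) → f = 209.6 − 70.45 = 139.1 N.
|f| = 139.1 N ≤ μN = 149.3 N, so the crate is indeed static.

N ≈ 276 N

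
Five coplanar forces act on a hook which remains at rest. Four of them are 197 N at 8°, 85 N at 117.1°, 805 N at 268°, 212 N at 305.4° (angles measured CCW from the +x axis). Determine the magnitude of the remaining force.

Sum the known components: ΣF_x = 251.1 N, ΣF_y = -874.2 N.
For equilibrium the remaining force must supply (−ΣF_x, −ΣF_y) = (-251.1, 874.2) N.
Magnitude = √((-251.1)² + (874.2)²) = 909.6 N; direction = atan2(874.2, -251.1) = 106.0°.

F ≈ 910 N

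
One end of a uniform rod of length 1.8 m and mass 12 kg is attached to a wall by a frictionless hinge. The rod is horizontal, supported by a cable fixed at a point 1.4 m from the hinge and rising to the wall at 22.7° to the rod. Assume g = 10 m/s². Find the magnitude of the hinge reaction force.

|H| ≈ 189 N

Take torques about the hinge: T sin 22.7° · 1.4 = 12×10×0.9 = 108 N·m.
So T = 108 / (0.3859 × 1.4) = 199.9 N.
ΣF_x = 0: H_x = T cos 22.7° = 184.42 N.
ΣF_y = 0: H_y = (12×10) − T sin 22.7° = 120 − 77.143 = 42.857 N.
|H| = √(H_x² + H_y²) = √((184.42)² + (42.857)²) = 189.33 N.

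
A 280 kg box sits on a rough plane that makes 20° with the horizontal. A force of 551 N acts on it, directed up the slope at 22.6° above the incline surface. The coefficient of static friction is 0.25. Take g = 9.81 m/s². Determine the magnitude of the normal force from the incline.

Axes along / perpendicular to the incline. W sin 20° = 939.5 N down-slope; W cos 20° = 2581 N into the surface.
Perpendicular: N = W cos 20° − P sin 22.6° = 2581 − 211.7 = 2369 N.
Along incline: P cos 22.6° + f = W sin 20° (friction acts up-slope) → f = 939.5 − 508.7 = 430.8 N.
|f| = 430.8 N ≤ μN = 592.4 N, so the box is indeed static.

N ≈ 2370 N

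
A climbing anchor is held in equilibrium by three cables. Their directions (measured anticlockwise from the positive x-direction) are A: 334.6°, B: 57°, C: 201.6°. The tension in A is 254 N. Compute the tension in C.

T_C ≈ 435 N

Resolve: ΣF_x = 254 cos 334.6° + T_B cos 57° + T_C cos 201.6° = 0.
        ΣF_y = 254 sin 334.6° + T_B sin 57° + T_C sin 201.6° = 0.
The known terms sum to (229.4, -108.9) N, so 0.5446 T_B − 0.9298 T_C = -229.4 and 0.8387 T_B − 0.3681 T_C = 108.9.
Solving simultaneously: T_B = 320.7 N, T_C = 434.6 N.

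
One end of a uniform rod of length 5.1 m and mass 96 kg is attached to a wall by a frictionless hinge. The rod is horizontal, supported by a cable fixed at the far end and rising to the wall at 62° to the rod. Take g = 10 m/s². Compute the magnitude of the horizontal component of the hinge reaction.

H_x ≈ 255 N

Take torques about the hinge: T sin 62° · 5.1 = 96×10×2.55 = 2448 N·m.
So T = 2448 / (0.8829 × 5.1) = 543.63 N.
ΣF_x = 0: H_x = T cos 62° = 255.22 N.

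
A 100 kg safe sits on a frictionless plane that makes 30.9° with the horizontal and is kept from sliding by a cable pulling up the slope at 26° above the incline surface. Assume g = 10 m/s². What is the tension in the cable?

T ≈ 571 N

Take axes along and perpendicular to the incline. Weight components: W sin 30.9° = 513.5 N down-slope, W cos 30.9° = 858.1 N into the surface.
Along incline: T cos 26° = W sin 30.9° → T = 571.4 N.
Perpendicular: N = W cos 30.9° − T sin 26° = 607.6 N.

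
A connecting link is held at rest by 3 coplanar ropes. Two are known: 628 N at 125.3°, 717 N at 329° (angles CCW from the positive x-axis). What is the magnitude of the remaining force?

Sum the known components: ΣF_x = 251.7 N, ΣF_y = 143.3 N.
For equilibrium the remaining force must supply (−ΣF_x, −ΣF_y) = (-251.7, -143.3) N.
Magnitude = √((-251.7)² + (-143.3)²) = 289.6 N; direction = atan2(-143.3, -251.7) = 209.6°.

F ≈ 290 N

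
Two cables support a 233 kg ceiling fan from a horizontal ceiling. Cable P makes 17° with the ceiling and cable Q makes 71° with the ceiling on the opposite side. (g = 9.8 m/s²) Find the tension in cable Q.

Weight W = 233 × 9.8 = 2283 N acts straight down.
Horizontal: T_P cos 17° = T_Q cos 71°  →  T_P = 0.3404 T_Q.
Vertical: T_P sin 17° + T_Q sin 71° = 2283.
Substituting the horizontal relation into the vertical equation gives 1.045 T_Q = 2283, so T_Q = 2185 N.

T_Q ≈ 2180 N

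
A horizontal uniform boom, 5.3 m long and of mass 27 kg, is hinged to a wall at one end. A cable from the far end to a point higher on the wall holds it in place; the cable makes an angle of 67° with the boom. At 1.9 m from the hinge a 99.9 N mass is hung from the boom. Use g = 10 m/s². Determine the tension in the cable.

Take torques about the hinge: T sin 67° · 5.3 = 27×10×2.65 + 99.9×1.9 = 905.31 N·m.
So T = 905.31 / (0.9205 × 5.3) = 185.56 N.

T ≈ 186 N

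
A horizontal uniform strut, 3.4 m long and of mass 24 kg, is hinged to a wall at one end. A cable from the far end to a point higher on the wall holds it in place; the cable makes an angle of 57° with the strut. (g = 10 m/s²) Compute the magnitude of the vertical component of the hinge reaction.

Take torques about the hinge: T sin 57° · 3.4 = 24×10×1.7 = 408 N·m.
So T = 408 / (0.8387 × 3.4) = 143.08 N.
ΣF_y = 0: H_y = (24×10) − T sin 57° = 240 − 120 = 120 N.

|H_y| ≈ 120 N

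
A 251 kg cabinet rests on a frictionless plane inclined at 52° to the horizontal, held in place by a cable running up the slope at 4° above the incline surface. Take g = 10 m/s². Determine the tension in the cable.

T ≈ 1980 N

Take axes along and perpendicular to the incline. Weight components: W sin 52° = 1978 N down-slope, W cos 52° = 1545 N into the surface.
Along incline: T cos 4° = W sin 52° → T = 1983 N.
Perpendicular: N = W cos 52° − T sin 4° = 1407 N.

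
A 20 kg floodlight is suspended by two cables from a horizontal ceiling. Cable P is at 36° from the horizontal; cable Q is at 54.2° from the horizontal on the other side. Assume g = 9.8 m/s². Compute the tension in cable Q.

Weight W = 20 × 9.8 = 196 N acts straight down.
Horizontal: T_P cos 36° = T_Q cos 54.2°  →  T_P = 0.723 T_Q.
Vertical: T_P sin 36° + T_Q sin 54.2° = 196.
Substituting the horizontal relation into the vertical equation gives 1.236 T_Q = 196, so T_Q = 158.6 N.

T_Q ≈ 159 N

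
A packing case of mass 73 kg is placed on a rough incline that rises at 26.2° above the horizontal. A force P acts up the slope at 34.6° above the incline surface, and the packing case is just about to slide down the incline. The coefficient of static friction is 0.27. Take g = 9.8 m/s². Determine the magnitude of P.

On the verge of sliding down the incline, friction equals μN and acts up the slope.
Perpendicular: N + P sin 34.6° = W cos 26.2° = 641.9 N.
Along incline: P cos 34.6° + μN = W sin 26.2° with W sin 26.2° = 315.9 N.
Solving the pair for P and N: P = 212.8 N, N = 521.1 N (and f = μN = 140.7 N).

P ≈ 213 N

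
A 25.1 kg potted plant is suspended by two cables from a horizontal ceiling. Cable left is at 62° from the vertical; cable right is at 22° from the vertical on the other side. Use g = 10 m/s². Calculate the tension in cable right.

Angles from the horizontal: cable left is 90° − 62° = 28°, cable right is 90° − 22° = 68°.
Weight W = 25.1 × 10 = 251 N acts straight down.
Horizontal: T_left cos 28° = T_right cos 68°  →  T_left = 0.4243 T_right.
Vertical: T_left sin 28° + T_right sin 68° = 251.
Substituting the horizontal relation into the vertical equation gives 1.126 T_right = 251, so T_right = 222.8 N.

T_right ≈ 223 N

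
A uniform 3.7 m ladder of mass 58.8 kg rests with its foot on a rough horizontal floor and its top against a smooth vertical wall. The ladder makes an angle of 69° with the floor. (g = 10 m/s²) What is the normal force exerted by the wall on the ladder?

N_wall ≈ 113 N

Torques about the foot: N_wall · 3.7 sin 69° = 58.8×10×1.85 cos 69° → N_wall = 112.86 N.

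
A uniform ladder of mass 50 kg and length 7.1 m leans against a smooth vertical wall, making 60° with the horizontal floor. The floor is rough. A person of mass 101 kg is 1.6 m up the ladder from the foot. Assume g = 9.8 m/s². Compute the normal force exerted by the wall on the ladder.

Torques about the foot: N_wall · 7.1 sin 60° = 50×9.8×3.55 cos 60° + 101×9.8×1.6 cos 60° → N_wall = 270.23 N.

N_wall ≈ 270 N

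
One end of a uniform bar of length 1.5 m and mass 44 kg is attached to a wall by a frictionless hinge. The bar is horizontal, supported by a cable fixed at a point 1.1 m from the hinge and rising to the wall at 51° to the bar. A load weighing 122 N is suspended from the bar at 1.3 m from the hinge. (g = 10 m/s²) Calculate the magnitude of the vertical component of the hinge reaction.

|H_y| ≈ 118 N

Take torques about the hinge: T sin 51° · 1.1 = 44×10×0.75 + 122×1.3 = 488.6 N·m.
So T = 488.6 / (0.7771 × 1.1) = 571.56 N.
ΣF_y = 0: H_y = (44×10 + 122) − T sin 51° = 562 − 444.18 = 117.82 N.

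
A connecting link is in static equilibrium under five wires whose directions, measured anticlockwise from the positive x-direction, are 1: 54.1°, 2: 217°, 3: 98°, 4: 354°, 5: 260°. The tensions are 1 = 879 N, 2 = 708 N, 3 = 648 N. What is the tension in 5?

T_5 ≈ 910 N

Resolve: ΣF_x = 879 cos 54.1° + 708 cos 217° + 648 cos 98° + T_4 cos 354° + T_5 cos 260° = 0.
        ΣF_y = 879 sin 54.1° + 708 sin 217° + 648 sin 98° + T_4 sin 354° + T_5 sin 260° = 0.
The known terms sum to (-140.2, 927.6) N, so 0.9945 T_4 − 0.1736 T_5 = 140.2 and -0.1045 T_4 − 0.9848 T_5 = -927.6.
Solving simultaneously: T_4 = 299.9 N, T_5 = 910.1 N.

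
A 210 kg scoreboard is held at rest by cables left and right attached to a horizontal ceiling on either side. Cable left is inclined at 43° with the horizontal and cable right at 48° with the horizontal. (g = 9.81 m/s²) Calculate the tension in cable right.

Weight W = 210 × 9.81 = 2060 N acts straight down.
Horizontal: T_left cos 43° = T_right cos 48°  →  T_left = 0.9149 T_right.
Vertical: T_left sin 43° + T_right sin 48° = 2060.
Substituting the horizontal relation into the vertical equation gives 1.367 T_right = 2060, so T_right = 1507 N.

T_right ≈ 1510 N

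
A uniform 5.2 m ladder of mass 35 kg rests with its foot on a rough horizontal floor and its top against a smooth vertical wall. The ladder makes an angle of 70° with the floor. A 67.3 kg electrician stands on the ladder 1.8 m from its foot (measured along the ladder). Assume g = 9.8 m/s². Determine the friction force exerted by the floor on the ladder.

f ≈ 146 N

Torques about the foot: N_wall · 5.2 sin 70° = 35×9.8×2.6 cos 70° + 67.3×9.8×1.8 cos 70° → N_wall = 145.52 N.
ΣF_x = 0: f_floor = N_wall = 145.52 N.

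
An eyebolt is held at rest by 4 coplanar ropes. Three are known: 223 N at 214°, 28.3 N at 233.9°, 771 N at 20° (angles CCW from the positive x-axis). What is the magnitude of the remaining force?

F ≈ 536 N

Sum the known components: ΣF_x = 523 N, ΣF_y = 116.1 N.
For equilibrium the remaining force must supply (−ΣF_x, −ΣF_y) = (-523, -116.1) N.
Magnitude = √((-523)² + (-116.1)²) = 535.7 N; direction = atan2(-116.1, -523) = 192.5°.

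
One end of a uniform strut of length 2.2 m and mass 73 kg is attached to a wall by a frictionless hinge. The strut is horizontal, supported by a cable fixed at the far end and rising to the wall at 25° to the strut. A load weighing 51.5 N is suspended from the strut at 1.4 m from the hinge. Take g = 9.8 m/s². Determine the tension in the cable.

Take torques about the hinge: T sin 25° · 2.2 = 73×9.8×1.1 + 51.5×1.4 = 859.04 N·m.
So T = 859.04 / (0.4226 × 2.2) = 923.94 N.

T ≈ 924 N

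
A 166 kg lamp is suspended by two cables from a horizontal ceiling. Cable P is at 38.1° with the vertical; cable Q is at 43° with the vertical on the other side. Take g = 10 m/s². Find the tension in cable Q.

T_Q ≈ 1040 N

Angles from the horizontal: cable P is 90° − 38.1° = 51.9°, cable Q is 90° − 43° = 47°.
Weight W = 166 × 10 = 1660 N acts straight down.
Horizontal: T_P cos 51.9° = T_Q cos 47°  →  T_P = 1.105 T_Q.
Vertical: T_P sin 51.9° + T_Q sin 47° = 1660.
Substituting the horizontal relation into the vertical equation gives 1.601 T_Q = 1660, so T_Q = 1037 N.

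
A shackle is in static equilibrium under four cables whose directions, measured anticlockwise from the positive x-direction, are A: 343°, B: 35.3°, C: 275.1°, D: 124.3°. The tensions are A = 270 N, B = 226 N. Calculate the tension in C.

T_C ≈ 809 N

Resolve: ΣF_x = 270 cos 343° + 226 cos 35.3° + T_C cos 275.1° + T_D cos 124.3° = 0.
        ΣF_y = 270 sin 343° + 226 sin 35.3° + T_C sin 275.1° + T_D sin 124.3° = 0.
The known terms sum to (442.6, 51.66) N, so 0.0889 T_C − 0.5635 T_D = -442.6 and -0.9960 T_C + 0.8261 T_D = -51.66.
Solving simultaneously: T_C = 809.2 N, T_D = 913.1 N.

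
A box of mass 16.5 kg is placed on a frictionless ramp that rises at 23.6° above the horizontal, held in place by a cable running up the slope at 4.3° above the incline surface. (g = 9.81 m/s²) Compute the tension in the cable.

T ≈ 65 N

Take axes along and perpendicular to the incline. Weight components: W sin 23.6° = 64.8 N down-slope, W cos 23.6° = 148.3 N into the surface.
Along incline: T cos 4.3° = W sin 23.6° → T = 64.99 N.
Perpendicular: N = W cos 23.6° − T sin 4.3° = 143.5 N.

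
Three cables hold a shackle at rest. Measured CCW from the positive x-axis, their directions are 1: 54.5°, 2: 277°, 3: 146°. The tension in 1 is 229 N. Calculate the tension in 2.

Resolve: ΣF_x = 229 cos 54.5° + T_2 cos 277° + T_3 cos 146° = 0.
        ΣF_y = 229 sin 54.5° + T_2 sin 277° + T_3 sin 146° = 0.
The known terms sum to (133, 186.4) N, so 0.1219 T_2 − 0.8290 T_3 = -133 and -0.9925 T_2 + 0.5592 T_3 = -186.4.
Solving simultaneously: T_2 = 303.3 N, T_3 = 205 N.

T_2 ≈ 303 N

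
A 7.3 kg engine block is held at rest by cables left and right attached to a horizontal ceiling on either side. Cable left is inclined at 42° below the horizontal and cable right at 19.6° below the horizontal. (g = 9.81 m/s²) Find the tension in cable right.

T_right ≈ 60.5 N

Weight W = 7.3 × 9.81 = 71.61 N acts straight down.
Horizontal: T_left cos 42° = T_right cos 19.6°  →  T_left = 1.268 T_right.
Vertical: T_left sin 42° + T_right sin 19.6° = 71.61.
Substituting the horizontal relation into the vertical equation gives 1.184 T_right = 71.61, so T_right = 60.5 N.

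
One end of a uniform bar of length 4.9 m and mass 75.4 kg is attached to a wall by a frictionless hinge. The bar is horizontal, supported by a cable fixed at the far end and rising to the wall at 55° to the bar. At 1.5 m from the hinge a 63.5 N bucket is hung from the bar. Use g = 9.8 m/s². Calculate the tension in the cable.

Take torques about the hinge: T sin 55° · 4.9 = 75.4×9.8×2.45 + 63.5×1.5 = 1905.6 N·m.
So T = 1905.6 / (0.8192 × 4.9) = 474.76 N.

T ≈ 475 N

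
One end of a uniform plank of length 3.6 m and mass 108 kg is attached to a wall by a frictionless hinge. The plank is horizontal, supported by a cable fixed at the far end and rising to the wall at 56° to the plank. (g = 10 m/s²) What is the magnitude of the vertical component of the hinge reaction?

Take torques about the hinge: T sin 56° · 3.6 = 108×10×1.8 = 1944 N·m.
So T = 1944 / (0.8290 × 3.6) = 651.36 N.
ΣF_y = 0: H_y = (108×10) − T sin 56° = 1080 − 540 = 540 N.

|H_y| ≈ 540 N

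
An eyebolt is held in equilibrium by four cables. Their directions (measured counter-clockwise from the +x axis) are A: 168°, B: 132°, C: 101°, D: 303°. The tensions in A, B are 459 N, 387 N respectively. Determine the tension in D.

T_D ≈ 1660 N

Resolve: ΣF_x = 459 cos 168° + 387 cos 132° + T_C cos 101° + T_D cos 303° = 0.
        ΣF_y = 459 sin 168° + 387 sin 132° + T_C sin 101° + T_D sin 303° = 0.
The known terms sum to (-707.9, 383) N, so -0.1908 T_C + 0.5446 T_D = 707.9 and 0.9816 T_C − 0.8387 T_D = -383.
Solving simultaneously: T_C = 1028 N, T_D = 1660 N.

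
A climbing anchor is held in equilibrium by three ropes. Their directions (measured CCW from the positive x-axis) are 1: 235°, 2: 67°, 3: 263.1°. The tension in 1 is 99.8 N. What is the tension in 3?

Resolve: ΣF_x = 99.8 cos 235° + T_2 cos 67° + T_3 cos 263.1° = 0.
        ΣF_y = 99.8 sin 235° + T_2 sin 67° + T_3 sin 263.1° = 0.
The known terms sum to (-57.24, -81.75) N, so 0.3907 T_2 − 0.1201 T_3 = 57.24 and 0.9205 T_2 − 0.9928 T_3 = 81.75.
Solving simultaneously: T_2 = 169.5 N, T_3 = 74.82 N.

T_3 ≈ 74.8 N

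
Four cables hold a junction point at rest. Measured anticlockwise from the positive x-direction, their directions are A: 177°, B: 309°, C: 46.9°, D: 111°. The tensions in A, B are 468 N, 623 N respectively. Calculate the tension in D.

T_D ≈ 288 N

Resolve: ΣF_x = 468 cos 177° + 623 cos 309° + T_C cos 46.9° + T_D cos 111° = 0.
        ΣF_y = 468 sin 177° + 623 sin 309° + T_C sin 46.9° + T_D sin 111° = 0.
The known terms sum to (-75.29, -459.7) N, so 0.6833 T_C − 0.3584 T_D = 75.29 and 0.7302 T_C + 0.9336 T_D = 459.7.
Solving simultaneously: T_C = 261.3 N, T_D = 288 N.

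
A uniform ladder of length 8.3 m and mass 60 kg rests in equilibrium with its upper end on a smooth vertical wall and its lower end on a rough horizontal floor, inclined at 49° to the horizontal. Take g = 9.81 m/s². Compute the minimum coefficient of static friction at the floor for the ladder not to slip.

ΣF_y = 0: N_floor = 60×9.81 = 588.6 N.
Torques about the foot: N_wall · 8.3 sin 49° = 60×9.81×4.15 cos 49° → N_wall = 255.83 N.
ΣF_x = 0: f_floor = N_wall = 255.83 N.
μ_min = f_floor / N_floor = 255.83 / 588.6 = 0.4346.

μ_min ≈ 0.435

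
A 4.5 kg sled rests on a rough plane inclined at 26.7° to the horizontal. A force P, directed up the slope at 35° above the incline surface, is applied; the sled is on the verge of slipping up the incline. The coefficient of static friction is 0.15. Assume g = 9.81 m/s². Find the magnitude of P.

P ≈ 28.4 N

On the verge of sliding up the incline, friction equals μN and acts down the slope.
Perpendicular: N + P sin 35° = W cos 26.7° = 39.44 N.
Along incline: P cos 35° = W sin 26.7° + μN  with W sin 26.7° = 19.84 N.
Solving the pair for P and N: P = 28.45 N, N = 23.12 N (and f = μN = 3.468 N).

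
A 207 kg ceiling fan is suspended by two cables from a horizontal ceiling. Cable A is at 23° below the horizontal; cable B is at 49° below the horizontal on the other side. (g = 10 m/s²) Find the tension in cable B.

Weight W = 207 × 10 = 2070 N acts straight down.
Horizontal: T_A cos 23° = T_B cos 49°  →  T_A = 0.7127 T_B.
Vertical: T_A sin 23° + T_B sin 49° = 2070.
Substituting the horizontal relation into the vertical equation gives 1.033 T_B = 2070, so T_B = 2004 N.

T_B ≈ 2000 N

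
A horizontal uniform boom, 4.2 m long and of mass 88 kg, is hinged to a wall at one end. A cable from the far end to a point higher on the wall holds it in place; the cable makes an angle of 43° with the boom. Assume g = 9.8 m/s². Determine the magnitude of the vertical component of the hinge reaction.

|H_y| ≈ 431 N

Take torques about the hinge: T sin 43° · 4.2 = 88×9.8×2.1 = 1811 N·m.
So T = 1811 / (0.6820 × 4.2) = 632.26 N.
ΣF_y = 0: H_y = (88×9.8) − T sin 43° = 862.4 − 431.2 = 431.2 N.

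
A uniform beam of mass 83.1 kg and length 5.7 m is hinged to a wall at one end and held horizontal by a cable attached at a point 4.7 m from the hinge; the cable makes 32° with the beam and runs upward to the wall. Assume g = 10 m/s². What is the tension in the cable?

Take torques about the hinge: T sin 32° · 4.7 = 83.1×10×2.85 = 2368.3 N·m.
So T = 2368.3 / (0.5299 × 4.7) = 950.91 N.

T ≈ 951 N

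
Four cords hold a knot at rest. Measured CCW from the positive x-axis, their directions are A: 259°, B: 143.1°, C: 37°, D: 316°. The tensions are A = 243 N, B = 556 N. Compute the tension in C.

T_C ≈ 276 N

Resolve: ΣF_x = 243 cos 259° + 556 cos 143.1° + T_C cos 37° + T_D cos 316° = 0.
        ΣF_y = 243 sin 259° + 556 sin 143.1° + T_C sin 37° + T_D sin 316° = 0.
The known terms sum to (-491, 95.3) N, so 0.7986 T_C + 0.7193 T_D = 491 and 0.6018 T_C − 0.6947 T_D = -95.3.
Solving simultaneously: T_C = 275.9 N, T_D = 376.2 N.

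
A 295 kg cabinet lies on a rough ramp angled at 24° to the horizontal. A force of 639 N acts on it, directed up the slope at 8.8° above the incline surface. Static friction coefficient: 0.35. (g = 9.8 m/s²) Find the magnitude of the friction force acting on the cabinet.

Axes along / perpendicular to the incline. W sin 24° = 1176 N down-slope; W cos 24° = 2641 N into the surface.
Perpendicular: N = W cos 24° − P sin 8.8° = 2641 − 97.76 = 2543 N.
Along incline: P cos 8.8° + f = W sin 24° (friction acts up-slope) → f = 1176 − 631.5 = 544.4 N.
|f| = 544.4 N ≤ μN = 890.2 N, so the cabinet is indeed static.

f ≈ 544 N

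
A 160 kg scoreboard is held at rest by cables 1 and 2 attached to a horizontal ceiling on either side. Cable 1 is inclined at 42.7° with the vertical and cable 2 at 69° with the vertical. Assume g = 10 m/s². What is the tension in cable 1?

Angles from the horizontal: cable 1 is 90° − 42.7° = 47.3°, cable 2 is 90° − 69° = 21°.
Weight W = 160 × 10 = 1600 N acts straight down.
Horizontal: T_1 cos 47.3° = T_2 cos 21°  →  T_2 = 0.7264 T_1.
Vertical: T_1 sin 47.3° + T_2 sin 21° = 1600.
Substituting the horizontal relation into the vertical equation gives 0.9952 T_1 = 1600, so T_1 = 1608 N.

T_1 ≈ 1610 N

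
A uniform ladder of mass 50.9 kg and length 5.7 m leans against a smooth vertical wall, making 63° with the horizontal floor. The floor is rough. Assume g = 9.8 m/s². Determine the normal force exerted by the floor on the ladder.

N_floor ≈ 499 N

ΣF_y = 0: N_floor = 50.9×9.8 = 498.82 N.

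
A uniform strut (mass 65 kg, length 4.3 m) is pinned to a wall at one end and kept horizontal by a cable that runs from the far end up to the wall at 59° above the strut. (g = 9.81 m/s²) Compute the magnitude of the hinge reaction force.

|H| ≈ 372 N

Take torques about the hinge: T sin 59° · 4.3 = 65×9.81×2.15 = 1370.9 N·m.
So T = 1370.9 / (0.8572 × 4.3) = 371.95 N.
ΣF_x = 0: H_x = T cos 59° = 191.57 N.
ΣF_y = 0: H_y = (65×9.81) − T sin 59° = 637.65 − 318.82 = 318.82 N.
|H| = √(H_x² + H_y²) = √((191.57)² + (318.82)²) = 371.95 N.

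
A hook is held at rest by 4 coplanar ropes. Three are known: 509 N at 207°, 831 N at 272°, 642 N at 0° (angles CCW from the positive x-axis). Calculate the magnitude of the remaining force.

F ≈ 1080 N

Sum the known components: ΣF_x = 217.5 N, ΣF_y = -1062 N.
For equilibrium the remaining force must supply (−ΣF_x, −ΣF_y) = (-217.5, 1062) N.
Magnitude = √((-217.5)² + (1062)²) = 1084 N; direction = atan2(1062, -217.5) = 101.6°.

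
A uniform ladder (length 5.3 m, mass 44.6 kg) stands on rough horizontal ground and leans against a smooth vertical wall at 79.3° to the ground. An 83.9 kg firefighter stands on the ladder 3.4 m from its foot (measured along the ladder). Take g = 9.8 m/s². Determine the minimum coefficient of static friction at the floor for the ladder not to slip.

μ_min ≈ 0.112

ΣF_y = 0: N_floor = 44.6×9.8 + 83.9×9.8 = 1259.3 N.
Torques about the foot: N_wall · 5.3 sin 79.3° = 44.6×9.8×2.65 cos 79.3° + 83.9×9.8×3.4 cos 79.3° → N_wall = 140.96 N.
ΣF_x = 0: f_floor = N_wall = 140.96 N.
μ_min = f_floor / N_floor = 140.96 / 1259.3 = 0.1119.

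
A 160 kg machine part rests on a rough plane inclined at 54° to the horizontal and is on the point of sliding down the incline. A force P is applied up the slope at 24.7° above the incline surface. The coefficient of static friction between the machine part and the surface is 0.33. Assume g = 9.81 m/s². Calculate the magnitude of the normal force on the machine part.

N ≈ 399 N

On the verge of sliding down the incline, friction equals μN and acts up the slope.
Perpendicular: N + P sin 24.7° = W cos 54° = 922.6 N.
Along incline: P cos 24.7° + μN = W sin 54° with W sin 54° = 1270 N.
Solving the pair for P and N: P = 1253 N, N = 399.1 N (and f = μN = 131.7 N).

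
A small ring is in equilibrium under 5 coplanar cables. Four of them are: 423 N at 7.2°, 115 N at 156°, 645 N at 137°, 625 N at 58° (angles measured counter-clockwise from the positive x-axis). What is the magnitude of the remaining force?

Sum the known components: ΣF_x = 174.1 N, ΣF_y = 1070 N.
For equilibrium the remaining force must supply (−ΣF_x, −ΣF_y) = (-174.1, -1070) N.
Magnitude = √((-174.1)² + (-1070)²) = 1084 N; direction = atan2(-1070, -174.1) = 260.8°.

F ≈ 1080 N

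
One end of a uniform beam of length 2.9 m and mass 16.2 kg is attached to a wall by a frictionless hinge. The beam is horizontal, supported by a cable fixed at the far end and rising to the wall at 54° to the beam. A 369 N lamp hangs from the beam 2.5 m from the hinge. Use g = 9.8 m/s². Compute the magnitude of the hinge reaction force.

|H| ≈ 317 N

Take torques about the hinge: T sin 54° · 2.9 = 16.2×9.8×1.45 + 369×2.5 = 1152.7 N·m.
So T = 1152.7 / (0.8090 × 2.9) = 491.32 N.
ΣF_x = 0: H_x = T cos 54° = 288.79 N.
ΣF_y = 0: H_y = (16.2×9.8 + 369) − T sin 54° = 527.76 − 397.48 = 130.28 N.
|H| = √(H_x² + H_y²) = √((288.79)² + (130.28)²) = 316.81 N.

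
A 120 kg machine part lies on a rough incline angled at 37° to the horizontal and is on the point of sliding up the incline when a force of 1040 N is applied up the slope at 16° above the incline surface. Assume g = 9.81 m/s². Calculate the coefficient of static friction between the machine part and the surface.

On the verge of sliding up the incline, friction is at its maximum μN and acts down the slope.
Perpendicular to incline: N = W cos 37° − P sin 16° = 940.2 − 286.7 = 653.5 N.
Along incline: P cos 16° − μN = W sin 37° → μ = −(W sin 37° − P cos 16°) / N = 0.4457.

μ ≈ 0.446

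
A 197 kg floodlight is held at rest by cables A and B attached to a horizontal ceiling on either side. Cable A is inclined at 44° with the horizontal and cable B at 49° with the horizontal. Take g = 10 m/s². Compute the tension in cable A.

T_A ≈ 1290 N

Weight W = 197 × 10 = 1970 N acts straight down.
Horizontal: T_A cos 44° = T_B cos 49°  →  T_B = 1.096 T_A.
Vertical: T_A sin 44° + T_B sin 49° = 1970.
Substituting the horizontal relation into the vertical equation gives 1.522 T_A = 1970, so T_A = 1294 N.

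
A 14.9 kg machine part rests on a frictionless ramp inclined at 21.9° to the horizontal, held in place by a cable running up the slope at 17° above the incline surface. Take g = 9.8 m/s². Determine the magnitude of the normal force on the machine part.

N ≈ 119 N

Take axes along and perpendicular to the incline. Weight components: W sin 21.9° = 54.46 N down-slope, W cos 21.9° = 135.5 N into the surface.
Along incline: T cos 17° = W sin 21.9° → T = 56.95 N.
Perpendicular: N = W cos 21.9° − T sin 17° = 118.8 N.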